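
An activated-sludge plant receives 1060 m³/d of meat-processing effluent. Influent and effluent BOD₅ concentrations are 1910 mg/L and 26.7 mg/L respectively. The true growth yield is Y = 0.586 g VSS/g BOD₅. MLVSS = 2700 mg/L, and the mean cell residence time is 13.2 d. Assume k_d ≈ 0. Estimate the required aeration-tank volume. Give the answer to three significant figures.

With k_d = 0 the design equation reduces to V = Y Q (S₀−S) θ_c / X = 0.586 × 1060 × (1910 − 26.7) × 13.2 / 2700 = 5719 m³.

V ≈ 5720 m³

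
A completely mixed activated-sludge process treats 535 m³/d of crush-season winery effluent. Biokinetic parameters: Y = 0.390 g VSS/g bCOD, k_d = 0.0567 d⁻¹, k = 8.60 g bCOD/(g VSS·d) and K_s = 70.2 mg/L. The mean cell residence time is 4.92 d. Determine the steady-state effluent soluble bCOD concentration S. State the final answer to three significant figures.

S ≈ 5.90 mg/L

Effluent substrate depends only on kinetics and SRT: S = K_s(1 + k_d θ_c) / [θ_c(Yk − k_d) − 1] = 70.2 × (1 + 0.0567 × 4.92) / [4.92 × (0.390 × 8.60 − 0.0567) − 1] = 89.78 / 15.22 = 5.898 mg/L.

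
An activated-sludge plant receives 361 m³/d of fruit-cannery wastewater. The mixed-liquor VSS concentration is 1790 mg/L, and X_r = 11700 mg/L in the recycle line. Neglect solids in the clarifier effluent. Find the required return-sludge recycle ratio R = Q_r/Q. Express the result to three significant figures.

R ≈ 0.181

Solids balance on the clarifier gives (1+R)X = R·X_r, so R = X/(X_r − X) = 1790 / (11700 − 1790) = 0.1806.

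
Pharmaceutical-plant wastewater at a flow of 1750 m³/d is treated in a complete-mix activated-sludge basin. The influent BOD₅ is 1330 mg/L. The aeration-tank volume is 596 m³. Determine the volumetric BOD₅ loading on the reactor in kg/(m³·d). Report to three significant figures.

L_v ≈ 3.91 kg BOD₅/(m³·d)

Volumetric loading L_v = Q·S₀ / V = 1750 × 1330 g/m³ / 596.0 m³ = 3905 g/(m³·d) = 3.905 kg BOD₅/(m³·d).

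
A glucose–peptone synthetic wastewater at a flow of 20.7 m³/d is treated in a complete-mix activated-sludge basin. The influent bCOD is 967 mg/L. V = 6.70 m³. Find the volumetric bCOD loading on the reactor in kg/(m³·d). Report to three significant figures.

L_v ≈ 2.99 kg bCOD/(m³·d)

Volumetric loading L_v = Q·S₀ / V = 20.7 × 967 g/m³ / 6.700 m³ = 2988 g/(m³·d) = 2.988 kg bCOD/(m³·d).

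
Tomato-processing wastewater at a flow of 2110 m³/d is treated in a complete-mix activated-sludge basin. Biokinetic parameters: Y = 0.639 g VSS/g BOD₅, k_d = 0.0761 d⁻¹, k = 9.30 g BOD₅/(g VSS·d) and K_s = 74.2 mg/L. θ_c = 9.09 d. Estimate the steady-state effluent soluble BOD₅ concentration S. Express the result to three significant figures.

S ≈ 2.40 mg/L

From the Monod/SRT balance for a CMAS, S = K_s·(1+k_d θ_c)/[θ_c·(Y k − k_d) − 1] = 74.2 × (1 + 0.0761 × 9.09) / [9.09 × (0.639 × 9.30 − 0.0761) − 1] = 125.5 / 52.33 = 2.399 mg/L.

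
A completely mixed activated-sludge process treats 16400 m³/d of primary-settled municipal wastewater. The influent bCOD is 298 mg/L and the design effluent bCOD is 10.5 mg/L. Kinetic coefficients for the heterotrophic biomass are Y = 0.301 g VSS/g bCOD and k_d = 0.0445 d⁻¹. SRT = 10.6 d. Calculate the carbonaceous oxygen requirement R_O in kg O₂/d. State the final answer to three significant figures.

Correct the yield for decay: Y_obs = Y/(1 + k_d θ_c) = 0.301 / (1 + 0.0445 × 10.6) = 0.301 / 1.472 = 0.2045.
Q·(S₀ − S) = 16400 × (298 − 10.5) × 10⁻³ = 4715 kg/d removed.
Net sludge production P_X = 0.2045 × 4715 = 964.3 kg VSS/d.
R_O = Q·(S₀ − S) − 1.42·P_X = 4715 − 1.42 × 964.3 = 3346 kg O₂/d.

R_O ≈ 3350 kg O₂/d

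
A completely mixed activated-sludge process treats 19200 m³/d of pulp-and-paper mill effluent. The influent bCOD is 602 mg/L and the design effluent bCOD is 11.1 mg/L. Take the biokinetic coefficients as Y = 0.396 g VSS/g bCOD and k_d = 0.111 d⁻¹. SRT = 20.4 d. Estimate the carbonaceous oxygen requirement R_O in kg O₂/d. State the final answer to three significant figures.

Y_obs = Y / (1 + k_d θ_c) = 0.396 / (1 + 0.111 × 20.4) = 0.396 / 3.264 = 0.1213.
Q·(S₀ − S) = 19200 × (602 − 11.1) × 10⁻³ = 11345 kg/d removed.
Biomass synthesised: P_X = Y_obs × 11345 = 1376 kg VSS/d.
R_O = Q·ΔS − 1.42 P_X = 11345 − 1954 = 9391 kg O₂/d.

R_O ≈ 9390 kg O₂/d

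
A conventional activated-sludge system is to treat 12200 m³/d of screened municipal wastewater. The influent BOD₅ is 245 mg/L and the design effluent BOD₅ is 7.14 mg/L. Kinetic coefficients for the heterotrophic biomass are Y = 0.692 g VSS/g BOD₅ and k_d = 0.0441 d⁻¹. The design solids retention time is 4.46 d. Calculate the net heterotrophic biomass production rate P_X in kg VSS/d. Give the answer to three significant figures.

Correct the yield for decay: Y_obs = Y/(1 + k_d θ_c) = 0.692 / (1 + 0.0441 × 4.46) = 0.692 / 1.197 = 0.5783.
Substrate removed = Q·(S₀ − S) = 12200 m³/d × (245 − 7.14) g/m³ = 2.9×10^6 g/d = 2902 kg/d.
Net biomass production P_X = Y_obs × Q·(S₀ − S) = 0.5783 × 2902 = 1678 kg VSS/d.

P_X ≈ 1680 kg VSS/d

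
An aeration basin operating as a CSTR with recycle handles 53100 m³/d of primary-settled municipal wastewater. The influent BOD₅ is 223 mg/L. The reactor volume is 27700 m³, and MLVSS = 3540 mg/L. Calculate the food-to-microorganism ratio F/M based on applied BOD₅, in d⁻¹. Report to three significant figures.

Food-to-microorganism ratio F/M = Q S₀ / (V X) = 53100 × 223 / (27700 × 3540) = 0.1208 d⁻¹.

F/M ≈ 0.121 d⁻¹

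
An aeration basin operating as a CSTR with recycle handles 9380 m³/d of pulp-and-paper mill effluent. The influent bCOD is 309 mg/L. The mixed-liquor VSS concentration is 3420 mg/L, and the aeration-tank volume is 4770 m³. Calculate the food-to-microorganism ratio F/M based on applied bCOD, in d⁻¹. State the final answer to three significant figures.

F/M = Q·S₀ / (V·X) = 9380 × 309 / (4770 × 3420) = 0.1777 g bCOD·(g VSS·d)⁻¹.

F/M ≈ 0.178 d⁻¹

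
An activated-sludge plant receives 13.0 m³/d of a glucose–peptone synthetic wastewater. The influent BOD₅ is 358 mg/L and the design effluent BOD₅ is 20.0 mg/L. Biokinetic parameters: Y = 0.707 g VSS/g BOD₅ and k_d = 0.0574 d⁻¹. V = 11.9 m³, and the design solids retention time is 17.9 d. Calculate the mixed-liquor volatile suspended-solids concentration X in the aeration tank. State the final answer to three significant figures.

From V·X·(1 + k_d·θ_c) = Y·Q·(S₀ − S)·θ_c: X = 0.707 × 13.0 × (358 − 20.0) × 17.9 / [11.9 × (1 + 0.0574 × 17.9)] = 2305 mg/L.

X ≈ 2300 mg/L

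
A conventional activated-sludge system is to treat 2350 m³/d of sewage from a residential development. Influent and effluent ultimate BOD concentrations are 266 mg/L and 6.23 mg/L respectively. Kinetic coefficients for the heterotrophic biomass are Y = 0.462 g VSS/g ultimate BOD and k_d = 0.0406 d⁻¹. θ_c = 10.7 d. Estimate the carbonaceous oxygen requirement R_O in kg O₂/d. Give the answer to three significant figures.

R_O ≈ 331 kg O₂/d

Y_obs = Y / (1 + k_d θ_c) = 0.462 / (1 + 0.0406 × 10.7) = 0.462 / 1.434 = 0.3221.
Mass of ultimate BOD removed per day: Q(S₀ − S) = 2350 × 259.8 g/m³ = 610.5 kg/d.
P_X = Y_obs·Q·(S₀ − S) = 0.3221 × 610.5 = 196.6 kg VSS/d.
R_O = Q·ΔS − 1.42 P_X = 610.5 − 279.2 = 331.3 kg O₂/d.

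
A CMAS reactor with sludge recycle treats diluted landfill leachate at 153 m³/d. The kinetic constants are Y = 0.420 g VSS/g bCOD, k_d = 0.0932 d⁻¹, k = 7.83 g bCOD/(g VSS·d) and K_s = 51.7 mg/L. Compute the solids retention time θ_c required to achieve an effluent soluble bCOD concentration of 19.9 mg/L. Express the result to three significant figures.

θ_c ≈ 1.22 d

Specific growth rate at S = 19.9 mg/L: μ = YkS/(K_s+S) = 0.420·7.83·19.9/(51.7+19.9) = 0.9140 d⁻¹.
θ_c = 1/(μ − k_d) = 1/(0.9140 − 0.0932) = 1/0.8208 = 1.218 d.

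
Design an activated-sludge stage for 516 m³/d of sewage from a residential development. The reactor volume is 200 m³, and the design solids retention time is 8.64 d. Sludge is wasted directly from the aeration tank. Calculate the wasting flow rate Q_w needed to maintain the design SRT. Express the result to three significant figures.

With mixed-liquor wasting, θ_c = V/Q_w, so Q_w = V/θ_c = 200.0/8.64 = 23.15 m³/d.

Q_w ≈ 23.1 m³/d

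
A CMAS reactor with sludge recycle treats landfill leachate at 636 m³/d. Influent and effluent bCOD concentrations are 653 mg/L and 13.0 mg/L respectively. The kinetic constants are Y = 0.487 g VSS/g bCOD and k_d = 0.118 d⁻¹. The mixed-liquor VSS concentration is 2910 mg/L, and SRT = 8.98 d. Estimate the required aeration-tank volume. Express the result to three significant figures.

From the SRT design equation V = Y Q (S₀−S) θ_c / [X (1 + k_d θ_c)] = 0.487 × 636 × (653 − 13.0) × 8.98 / [2910 × (1 + 0.118 × 8.98)] = 1.78×10^6 / 5994 = 297.0 m³.

V ≈ 297 m³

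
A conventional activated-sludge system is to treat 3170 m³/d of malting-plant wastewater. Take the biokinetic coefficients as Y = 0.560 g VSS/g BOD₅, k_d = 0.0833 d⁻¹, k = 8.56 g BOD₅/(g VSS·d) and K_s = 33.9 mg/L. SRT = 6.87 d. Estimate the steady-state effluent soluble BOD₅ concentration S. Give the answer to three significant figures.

For a completely mixed reactor with recycle the Lawrence–McCarty relation gives S = K_s·(1 + k_d·θ_c) / [θ_c·(Y·k − k_d) − 1] = 33.9 × (1 + 0.0833 × 6.87) / [6.87 × (0.560 × 8.56 − 0.0833) − 1] = 53.30 / 31.36 = 1.700 mg/L.

S ≈ 1.70 mg/L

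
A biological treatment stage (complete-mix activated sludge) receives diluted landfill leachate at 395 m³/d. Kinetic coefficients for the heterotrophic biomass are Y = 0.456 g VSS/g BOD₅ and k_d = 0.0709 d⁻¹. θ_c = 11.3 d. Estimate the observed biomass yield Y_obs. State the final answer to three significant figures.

Observed yield with endogenous decay: Y_obs = Y / (1 + k_d·θ_c) = 0.456 / (1 + 0.0709 × 11.3) = 0.456 / 1.801 = 0.2532 g VSS/g BOD₅.

Y_obs ≈ 0.253 g VSS/g BOD₅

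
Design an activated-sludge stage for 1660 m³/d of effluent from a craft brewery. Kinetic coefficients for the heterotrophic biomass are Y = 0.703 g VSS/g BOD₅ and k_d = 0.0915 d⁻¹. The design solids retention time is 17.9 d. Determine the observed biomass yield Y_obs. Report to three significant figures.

Y_obs ≈ 0.267 g VSS/g BOD₅

Observed yield with endogenous decay: Y_obs = Y / (1 + k_d·θ_c) = 0.703 / (1 + 0.0915 × 17.9) = 0.703 / 2.638 = 0.2665 g VSS/g BOD₅.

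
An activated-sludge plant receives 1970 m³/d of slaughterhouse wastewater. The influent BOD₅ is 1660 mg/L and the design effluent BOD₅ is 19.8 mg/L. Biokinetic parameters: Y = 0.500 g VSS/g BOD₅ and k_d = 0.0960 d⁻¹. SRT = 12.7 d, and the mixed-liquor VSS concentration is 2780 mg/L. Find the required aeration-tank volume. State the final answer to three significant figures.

V ≈ 3330 m³

From the SRT design equation V = Y Q (S₀−S) θ_c / [X (1 + k_d θ_c)] = 0.500 × 1970 × (1660 − 19.8) × 12.7 / [2780 × (1 + 0.0960 × 12.7)] = 2.05×10^7 / 6169 = 3326 m³.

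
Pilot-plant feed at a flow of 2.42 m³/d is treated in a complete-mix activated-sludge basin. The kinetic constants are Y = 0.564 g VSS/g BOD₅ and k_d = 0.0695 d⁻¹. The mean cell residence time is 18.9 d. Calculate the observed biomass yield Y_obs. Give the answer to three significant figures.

Y_obs ≈ 0.244 g VSS/g BOD₅

Correct the yield for decay: Y_obs = Y/(1 + k_d θ_c) = 0.564 / (1 + 0.0695 × 18.9) = 0.564 / 2.314 = 0.2438.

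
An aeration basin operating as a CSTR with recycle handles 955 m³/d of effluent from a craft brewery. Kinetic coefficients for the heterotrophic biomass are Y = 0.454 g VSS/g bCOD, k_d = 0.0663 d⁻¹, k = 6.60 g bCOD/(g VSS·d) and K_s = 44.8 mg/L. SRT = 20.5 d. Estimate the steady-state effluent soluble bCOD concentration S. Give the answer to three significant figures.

S ≈ 1.79 mg/L

Effluent substrate depends only on kinetics and SRT: S = K_s(1 + k_d θ_c) / [θ_c(Yk − k_d) − 1] = 44.8 × (1 + 0.0663 × 20.5) / [20.5 × (0.454 × 6.60 − 0.0663) − 1] = 105.7 / 59.07 = 1.789 mg/L.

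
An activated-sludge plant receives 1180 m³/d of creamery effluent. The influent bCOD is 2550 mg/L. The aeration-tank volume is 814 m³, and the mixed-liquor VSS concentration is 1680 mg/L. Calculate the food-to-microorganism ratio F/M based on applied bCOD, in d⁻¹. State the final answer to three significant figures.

Food-to-microorganism ratio F/M = Q S₀ / (V X) = 1180 × 2550 / (814.0 × 1680) = 2.200 d⁻¹.

F/M ≈ 2.20 d⁻¹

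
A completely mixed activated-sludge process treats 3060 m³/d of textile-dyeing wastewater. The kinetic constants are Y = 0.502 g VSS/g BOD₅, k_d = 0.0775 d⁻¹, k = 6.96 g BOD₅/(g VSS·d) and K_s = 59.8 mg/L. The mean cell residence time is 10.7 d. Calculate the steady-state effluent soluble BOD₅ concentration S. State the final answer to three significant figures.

S ≈ 3.08 mg/L

From the Monod/SRT balance for a CMAS, S = K_s·(1+k_d θ_c)/[θ_c·(Y k − k_d) − 1] = 59.8 × (1 + 0.0775 × 10.7) / [10.7 × (0.502 × 6.96 − 0.0775) − 1] = 109.4 / 35.56 = 3.077 mg/L.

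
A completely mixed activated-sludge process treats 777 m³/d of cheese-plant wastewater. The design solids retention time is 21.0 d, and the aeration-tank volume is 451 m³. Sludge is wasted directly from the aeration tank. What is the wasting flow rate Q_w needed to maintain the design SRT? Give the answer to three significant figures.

For wasting at MLVSS concentration, Q_w = V/θ_c = 451.0/21.0 = 21.48 m³/d.

Q_w ≈ 21.5 m³/d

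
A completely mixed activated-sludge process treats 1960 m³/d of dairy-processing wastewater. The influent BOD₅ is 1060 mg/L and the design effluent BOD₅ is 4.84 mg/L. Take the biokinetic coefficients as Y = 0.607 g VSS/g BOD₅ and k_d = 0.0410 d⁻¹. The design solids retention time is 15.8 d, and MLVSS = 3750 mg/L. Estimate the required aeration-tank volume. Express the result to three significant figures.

V ≈ 3210 m³

From the SRT design equation V = Y Q (S₀−S) θ_c / [X (1 + k_d θ_c)] = 0.607 × 1960 × (1060 − 4.84) × 15.8 / [3750 × (1 + 0.0410 × 15.8)] = 1.98×10^7 / 6179 = 3210 m³.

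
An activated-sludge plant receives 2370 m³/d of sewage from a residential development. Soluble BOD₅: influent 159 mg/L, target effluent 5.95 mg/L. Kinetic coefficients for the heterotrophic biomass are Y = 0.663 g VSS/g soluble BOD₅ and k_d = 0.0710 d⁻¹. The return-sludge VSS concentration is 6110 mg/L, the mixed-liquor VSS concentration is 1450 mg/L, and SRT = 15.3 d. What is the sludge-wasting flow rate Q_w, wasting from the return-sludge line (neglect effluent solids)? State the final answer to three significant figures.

Rearranging the biomass balance for a CMAS with decay, V = Y·Q·ΔS·θ_c / [X·(1+k_d θ_c)] = 0.663 × 2370 × (159 − 5.95) × 15.3 / [1450 × (1 + 0.0710 × 15.3)] = 3.68×10^6 / 3025 = 1216 m³.
θ_c = V·X/(Q_w·X_r) when wasting from the recycle, so Q_w = V·X/(θ_c·X_r) = 1216 × 1450 / (15.3 × 6110) = 18.87 m³/d.

Q_w ≈ 18.9 m³/d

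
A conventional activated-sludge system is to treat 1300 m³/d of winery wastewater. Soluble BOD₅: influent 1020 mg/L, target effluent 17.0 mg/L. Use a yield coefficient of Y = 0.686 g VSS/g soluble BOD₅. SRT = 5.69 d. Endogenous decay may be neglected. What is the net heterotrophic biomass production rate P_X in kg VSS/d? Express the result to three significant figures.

P_X ≈ 894 kg VSS/d

With endogenous decay neglected, the observed yield equals the true yield: Y_obs = Y = 0.686 g VSS/g soluble BOD₅.
Q·(S₀ − S) = 1300 × (1020 − 17.0) × 10⁻³ = 1304 kg/d removed.
So the net sludge growth is P_X = 0.6860 × 1304 = 894.5 kg VSS/d.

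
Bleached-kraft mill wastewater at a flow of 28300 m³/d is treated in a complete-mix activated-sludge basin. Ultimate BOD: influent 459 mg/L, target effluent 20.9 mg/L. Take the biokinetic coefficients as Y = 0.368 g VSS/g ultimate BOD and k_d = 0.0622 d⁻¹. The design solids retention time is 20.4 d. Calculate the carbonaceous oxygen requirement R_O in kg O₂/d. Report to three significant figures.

Y_obs = Y / (1 + k_d θ_c) = 0.368 / (1 + 0.0622 × 20.4) = 0.368 / 2.269 = 0.1622.
Mass of ultimate BOD removed per day: Q(S₀ − S) = 28300 × 438.1 g/m³ = 12398 kg/d.
P_X = Y_obs·Q·(S₀ − S) = 0.1622 × 12398 = 2011 kg VSS/d.
Carbonaceous O₂ demand = substrate oxidised − cell-mass equivalent = 12398 − 1.42 × 2011 = 9543 kg O₂/d.

R_O ≈ 9540 kg O₂/d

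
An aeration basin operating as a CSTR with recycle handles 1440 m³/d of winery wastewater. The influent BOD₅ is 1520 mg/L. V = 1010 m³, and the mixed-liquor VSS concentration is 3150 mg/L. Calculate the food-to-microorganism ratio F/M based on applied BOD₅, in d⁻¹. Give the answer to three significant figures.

F/M ≈ 0.688 d⁻¹

F/M = Q·S₀ / (V·X) = 1440 × 1520 / (1010 × 3150) = 0.6880 g BOD₅·(g VSS·d)⁻¹.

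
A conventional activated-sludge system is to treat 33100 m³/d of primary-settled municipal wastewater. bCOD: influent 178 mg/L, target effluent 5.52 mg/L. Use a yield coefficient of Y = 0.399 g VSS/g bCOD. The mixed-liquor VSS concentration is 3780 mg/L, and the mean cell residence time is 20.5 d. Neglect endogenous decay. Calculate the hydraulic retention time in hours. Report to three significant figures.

V·X = Y·Q·ΔS·θ_c gives V = 0.399 × 33100 × (178 − 5.52) × 20.5 / 3780 = 12354 m³.
τ = V/Q = 12354/33100 = 0.3732 d, or 8.957 h.

τ ≈ 8.96 h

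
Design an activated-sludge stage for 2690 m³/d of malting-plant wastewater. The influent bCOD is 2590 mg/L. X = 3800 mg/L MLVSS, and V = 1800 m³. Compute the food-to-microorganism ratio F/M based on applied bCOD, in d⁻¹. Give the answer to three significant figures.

Food-to-microorganism ratio F/M = Q S₀ / (V X) = 2690 × 2590 / (1800 × 3800) = 1.019 d⁻¹.

F/M ≈ 1.02 d⁻¹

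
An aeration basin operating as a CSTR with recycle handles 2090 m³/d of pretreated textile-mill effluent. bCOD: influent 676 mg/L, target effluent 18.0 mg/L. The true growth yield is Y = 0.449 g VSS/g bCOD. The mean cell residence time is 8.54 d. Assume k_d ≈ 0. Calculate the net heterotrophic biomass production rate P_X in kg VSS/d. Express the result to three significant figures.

Since k_d ≈ 0, Y_obs = Y = 0.449 g VSS/g bCOD.
ΔS = 676 − 18.0 = 658.0 mg/L, so the substrate removal rate is 2090 × 658.0/1000 = 1375 kg bCOD/d.
Net biomass production P_X = Y_obs × Q·(S₀ − S) = 0.4490 × 1375 = 617.5 kg VSS/d.

P_X ≈ 617 kg VSS/d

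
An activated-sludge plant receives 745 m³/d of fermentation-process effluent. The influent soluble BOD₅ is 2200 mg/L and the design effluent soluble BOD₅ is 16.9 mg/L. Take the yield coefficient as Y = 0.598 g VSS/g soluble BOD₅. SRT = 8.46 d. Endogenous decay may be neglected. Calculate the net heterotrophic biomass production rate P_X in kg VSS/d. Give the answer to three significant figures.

P_X ≈ 973 kg VSS/d

No decay correction is needed, so Y_obs = Y = 0.598.
Q·(S₀ − S) = 745 × (2200 − 16.9) × 10⁻³ = 1626 kg/d removed.
Net biomass production P_X = Y_obs × Q·(S₀ − S) = 0.5980 × 1626 = 972.6 kg VSS/d.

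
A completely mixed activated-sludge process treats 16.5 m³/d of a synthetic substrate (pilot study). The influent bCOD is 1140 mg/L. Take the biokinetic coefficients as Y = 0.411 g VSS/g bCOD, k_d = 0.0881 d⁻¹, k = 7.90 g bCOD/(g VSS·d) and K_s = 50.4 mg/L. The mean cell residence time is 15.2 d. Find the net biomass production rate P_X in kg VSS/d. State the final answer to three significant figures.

P_X ≈ 3.30 kg VSS/d

For a completely mixed reactor with recycle the Lawrence–McCarty relation gives S = K_s·(1 + k_d·θ_c) / [θ_c·(Y·k − k_d) − 1] = 50.4 × (1 + 0.0881 × 15.2) / [15.2 × (0.411 × 7.90 − 0.0881) − 1] = 117.9 / 47.01 = 2.508 mg/L.
The observed yield is Y_obs = Y/(1 + k_d·θ_c) = 0.411 / (1 + 0.0881 × 15.2) = 0.411 / 2.339 = 0.1757 g VSS per g bCOD removed.
Q·(S₀ − S) = 16.5 × (1140 − 2.51) × 10⁻³ = 18.77 kg/d removed.
Net biomass production P_X = Y_obs × Q·(S₀ − S) = 0.1757 × 18.77 = 3.298 kg VSS/d.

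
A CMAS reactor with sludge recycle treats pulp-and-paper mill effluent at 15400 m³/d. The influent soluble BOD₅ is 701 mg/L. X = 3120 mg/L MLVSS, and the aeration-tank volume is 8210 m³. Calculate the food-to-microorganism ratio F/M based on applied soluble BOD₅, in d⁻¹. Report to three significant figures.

F/M = applied load / biomass = Q·S₀/(V·X) = 15400 × 701 / (8210 × 3120) = 0.4214 d⁻¹.

F/M ≈ 0.421 d⁻¹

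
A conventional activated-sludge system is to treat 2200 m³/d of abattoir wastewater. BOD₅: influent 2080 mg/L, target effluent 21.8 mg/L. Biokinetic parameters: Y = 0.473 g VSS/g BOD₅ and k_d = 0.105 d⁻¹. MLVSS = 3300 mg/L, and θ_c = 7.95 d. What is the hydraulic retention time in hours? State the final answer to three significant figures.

Steady-state biomass mass balance: V·X·(1 + k_d·θ_c) = Y·Q·(S₀ − S)·θ_c, so V = 0.473 × 2200 × (2080 − 21.8) × 7.95 / [3300 × (1 + 0.105 × 7.95)] = 1.7×10^7 / 6055 = 2812 m³.
τ = V/Q = 2812/2200 = 1.278 d, or 30.68 h.

τ ≈ 30.7 h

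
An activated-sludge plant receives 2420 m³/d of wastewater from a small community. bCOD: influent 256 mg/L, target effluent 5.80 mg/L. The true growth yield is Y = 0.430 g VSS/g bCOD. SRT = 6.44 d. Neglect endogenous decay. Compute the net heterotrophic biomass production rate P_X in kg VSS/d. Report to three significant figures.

No decay correction is needed, so Y_obs = Y = 0.430.
Mass of bCOD removed per day: Q(S₀ − S) = 2420 × 250.2 g/m³ = 605.5 kg/d.
Biomass produced: P_X = Y_obs·Q·ΔS = 0.4300 × 605.5 ≈ 260.4 kg VSS/d.

P_X ≈ 260 kg VSS/d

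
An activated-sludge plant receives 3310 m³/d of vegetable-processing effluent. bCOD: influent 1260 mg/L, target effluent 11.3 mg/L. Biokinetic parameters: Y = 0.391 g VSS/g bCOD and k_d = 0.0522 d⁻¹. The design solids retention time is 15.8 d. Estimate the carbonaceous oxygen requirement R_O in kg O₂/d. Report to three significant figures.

Y_obs = Y / (1 + k_d θ_c) = 0.391 / (1 + 0.0522 × 15.8) = 0.391 / 1.825 = 0.2143.
Q·(S₀ − S) = 3310 × (1260 − 11.3) × 10⁻³ = 4133 kg/d removed.
Net sludge production P_X = 0.2143 × 4133 = 885.6 kg VSS/d.
Carbonaceous O₂ demand = substrate oxidised − cell-mass equivalent = 4133 − 1.42 × 885.6 = 2876 kg O₂/d.

R_O ≈ 2880 kg O₂/d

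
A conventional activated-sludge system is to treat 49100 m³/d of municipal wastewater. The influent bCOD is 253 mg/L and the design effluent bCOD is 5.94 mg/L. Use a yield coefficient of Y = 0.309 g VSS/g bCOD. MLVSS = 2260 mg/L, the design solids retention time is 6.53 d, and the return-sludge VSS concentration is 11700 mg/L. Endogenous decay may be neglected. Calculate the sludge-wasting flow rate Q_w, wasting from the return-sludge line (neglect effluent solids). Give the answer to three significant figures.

V·X = Y·Q·ΔS·θ_c gives V = 0.309 × 49100 × (253 − 5.94) × 6.53 / 2260 = 10830 m³.
Wasting from the return line (neglecting effluent solids): Q_w = V·X / (θ_c·X_r) = 10830 × 2260 / (6.53 × 11700) = 320.4 m³/d.

Q_w ≈ 320 m³/d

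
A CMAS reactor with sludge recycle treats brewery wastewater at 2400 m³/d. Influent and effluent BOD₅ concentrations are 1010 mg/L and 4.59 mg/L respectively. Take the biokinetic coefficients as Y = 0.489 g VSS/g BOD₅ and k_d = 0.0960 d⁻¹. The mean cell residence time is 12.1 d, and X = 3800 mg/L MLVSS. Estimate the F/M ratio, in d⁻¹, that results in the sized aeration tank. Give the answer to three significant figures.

Rearranging the biomass balance for a CMAS with decay, V = Y·Q·ΔS·θ_c / [X·(1+k_d θ_c)] = 0.489 × 2400 × (1010 − 4.59) × 12.1 / [3800 × (1 + 0.0960 × 12.1)] = 1.43×10^7 / 8214 = 1738 m³.
F/M = applied load / biomass = Q·S₀/(V·X) = 2400 × 1010 / (1738 × 3800) = 0.3670 d⁻¹.

F/M ≈ 0.367 d⁻¹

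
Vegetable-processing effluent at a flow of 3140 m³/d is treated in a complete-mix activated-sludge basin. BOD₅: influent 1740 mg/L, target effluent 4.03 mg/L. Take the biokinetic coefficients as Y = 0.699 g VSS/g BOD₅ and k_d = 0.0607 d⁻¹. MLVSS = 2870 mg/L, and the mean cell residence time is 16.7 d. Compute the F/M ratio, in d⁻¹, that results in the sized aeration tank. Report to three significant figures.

F/M ≈ 0.173 d⁻¹

From the SRT design equation V = Y Q (S₀−S) θ_c / [X (1 + k_d θ_c)] = 0.699 × 3140 × (1740 − 4.03) × 16.7 / [2870 × (1 + 0.0607 × 16.7)] = 6.36×10^7 / 5779 = 11010 m³.
Food-to-microorganism ratio F/M = Q S₀ / (V X) = 3140 × 1740 / (11010 × 2870) = 0.1729 d⁻¹.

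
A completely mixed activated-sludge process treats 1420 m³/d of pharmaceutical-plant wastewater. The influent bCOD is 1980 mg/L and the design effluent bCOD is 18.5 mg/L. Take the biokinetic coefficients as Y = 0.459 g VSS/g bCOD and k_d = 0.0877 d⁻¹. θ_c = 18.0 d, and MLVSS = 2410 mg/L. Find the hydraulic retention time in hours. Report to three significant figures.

τ ≈ 62.6 h

From the SRT design equation V = Y Q (S₀−S) θ_c / [X (1 + k_d θ_c)] = 0.459 × 1420 × (1980 − 18.5) × 18.0 / [2410 × (1 + 0.0877 × 18.0)] = 2.3×10^7 / 6214 = 3703 m³.
HRT = V/Q = 3703 m³ / 1420 m³·d⁻¹ = 2.608 d × 24 = 62.59 h.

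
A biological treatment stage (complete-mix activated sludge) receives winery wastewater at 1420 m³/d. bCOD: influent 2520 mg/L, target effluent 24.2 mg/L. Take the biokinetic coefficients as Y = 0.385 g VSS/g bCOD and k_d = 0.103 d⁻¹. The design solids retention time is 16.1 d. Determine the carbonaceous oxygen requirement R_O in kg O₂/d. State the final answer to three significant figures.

Y_obs = Y / (1 + k_d θ_c) = 0.385 / (1 + 0.103 × 16.1) = 0.385 / 2.658 = 0.1448.
ΔS = 2520 − 24.2 = 2496 mg/L, so the substrate removal rate is 1420 × 2496/1000 = 3544 kg bCOD/d.
Biomass synthesised: P_X = Y_obs × 3544 = 513.3 kg VSS/d.
R_O = Q·ΔS − 1.42 P_X = 3544 − 728.9 = 2815 kg O₂/d.

R_O ≈ 2820 kg O₂/d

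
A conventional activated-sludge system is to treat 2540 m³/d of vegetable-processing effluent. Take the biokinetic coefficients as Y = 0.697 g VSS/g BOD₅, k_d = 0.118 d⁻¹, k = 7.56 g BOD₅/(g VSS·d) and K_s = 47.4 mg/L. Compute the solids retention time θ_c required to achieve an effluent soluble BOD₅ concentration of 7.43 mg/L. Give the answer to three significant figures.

θ_c ≈ 1.68 d

Specific growth rate at S = 7.43 mg/L: μ = YkS/(K_s+S) = 0.697·7.56·7.43/(47.4+7.43) = 0.7140 d⁻¹.
θ_c = 1/(μ − k_d) = 1/(0.7140 − 0.118) = 1/0.5960 = 1.678 d.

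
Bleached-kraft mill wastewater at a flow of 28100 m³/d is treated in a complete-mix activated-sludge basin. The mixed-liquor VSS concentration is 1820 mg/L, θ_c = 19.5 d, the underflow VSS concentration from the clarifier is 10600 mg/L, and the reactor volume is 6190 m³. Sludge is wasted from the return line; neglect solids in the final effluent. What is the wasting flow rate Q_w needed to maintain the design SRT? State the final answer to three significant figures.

θ_c = V·X/(Q_w·X_r) when wasting from the recycle, so Q_w = V·X/(θ_c·X_r) = 6190 × 1820 / (19.5 × 10600) = 54.50 m³/d.

Q_w ≈ 54.5 m³/d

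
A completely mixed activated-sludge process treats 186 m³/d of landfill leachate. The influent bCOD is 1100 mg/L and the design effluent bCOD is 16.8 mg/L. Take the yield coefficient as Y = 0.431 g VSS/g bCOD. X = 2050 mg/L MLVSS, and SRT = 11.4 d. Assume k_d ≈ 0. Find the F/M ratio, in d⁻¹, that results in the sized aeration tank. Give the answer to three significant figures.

F/M ≈ 0.207 d⁻¹

Biomass mass balance (decay neglected): V·X = Y·Q·(S₀ − S)·θ_c, so V = 0.431 × 186 × (1100 − 16.8) × 11.4 / 2050 = 482.9 m³.
Food-to-microorganism ratio F/M = Q S₀ / (V X) = 186 × 1100 / (482.9 × 2050) = 0.2067 d⁻¹.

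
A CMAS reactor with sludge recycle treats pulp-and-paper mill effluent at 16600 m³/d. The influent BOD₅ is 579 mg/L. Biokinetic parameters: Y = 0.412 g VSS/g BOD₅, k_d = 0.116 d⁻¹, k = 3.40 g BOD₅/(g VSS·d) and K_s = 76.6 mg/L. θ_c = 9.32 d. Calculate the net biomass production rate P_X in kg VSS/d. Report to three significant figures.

P_X ≈ 1860 kg VSS/d

From the Monod/SRT balance for a CMAS, S = K_s·(1+k_d θ_c)/[θ_c·(Y k − k_d) − 1] = 76.6 × (1 + 0.116 × 9.32) / [9.32 × (0.412 × 3.40 − 0.116) − 1] = 159.4 / 10.97 = 14.53 mg/L.
Observed yield with endogenous decay: Y_obs = Y / (1 + k_d·θ_c) = 0.412 / (1 + 0.116 × 9.32) = 0.412 / 2.081 = 0.1980 g VSS/g BOD₅.
Substrate removed = Q·(S₀ − S) = 16600 m³/d × (579 − 14.5) g/m³ = 9.37×10^6 g/d = 9371 kg/d.
Net biomass production P_X = Y_obs × Q·(S₀ − S) = 0.1980 × 9371 = 1855 kg VSS/d.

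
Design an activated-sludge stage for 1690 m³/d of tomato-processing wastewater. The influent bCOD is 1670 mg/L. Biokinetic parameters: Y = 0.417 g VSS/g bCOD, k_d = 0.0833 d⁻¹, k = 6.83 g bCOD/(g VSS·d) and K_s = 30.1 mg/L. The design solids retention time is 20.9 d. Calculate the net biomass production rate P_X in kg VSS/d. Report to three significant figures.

P_X ≈ 429 kg VSS/d

From the Monod/SRT balance for a CMAS, S = K_s·(1+k_d θ_c)/[θ_c·(Y k − k_d) − 1] = 30.1 × (1 + 0.0833 × 20.9) / [20.9 × (0.417 × 6.83 − 0.0833) − 1] = 82.50 / 56.78 = 1.453 mg/L.
The observed yield is Y_obs = Y/(1 + k_d·θ_c) = 0.417 / (1 + 0.0833 × 20.9) = 0.417 / 2.741 = 0.1521 g VSS per g bCOD removed.
Substrate removed = Q·(S₀ − S) = 1690 m³/d × (1670 − 1.45) g/m³ = 2.82×10^6 g/d = 2820 kg/d.
P_X = Y_obs · Q(S₀ − S) = 0.1521 × 2820 = 429.0 kg VSS/d.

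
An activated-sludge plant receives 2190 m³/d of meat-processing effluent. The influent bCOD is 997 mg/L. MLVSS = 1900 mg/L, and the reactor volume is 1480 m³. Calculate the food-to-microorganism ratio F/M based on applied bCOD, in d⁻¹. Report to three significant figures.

F/M = applied load / biomass = Q·S₀/(V·X) = 2190 × 997 / (1480 × 1900) = 0.7765 d⁻¹.

F/M ≈ 0.776 d⁻¹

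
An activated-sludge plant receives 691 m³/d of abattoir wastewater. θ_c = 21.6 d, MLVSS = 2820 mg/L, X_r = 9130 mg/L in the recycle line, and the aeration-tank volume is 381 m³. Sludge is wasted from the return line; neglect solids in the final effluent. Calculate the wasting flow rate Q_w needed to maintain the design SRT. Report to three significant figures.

θ_c = V·X/(Q_w·X_r) when wasting from the recycle, so Q_w = V·X/(θ_c·X_r) = 381.0 × 2820 / (21.6 × 9130) = 5.448 m³/d.

Q_w ≈ 5.45 m³/d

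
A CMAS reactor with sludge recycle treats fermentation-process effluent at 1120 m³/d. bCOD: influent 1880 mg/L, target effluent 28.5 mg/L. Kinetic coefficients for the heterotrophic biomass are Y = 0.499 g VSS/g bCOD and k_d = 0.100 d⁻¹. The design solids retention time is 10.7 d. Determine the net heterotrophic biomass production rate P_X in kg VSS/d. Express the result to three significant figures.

P_X ≈ 500 kg VSS/d

Correct the yield for decay: Y_obs = Y/(1 + k_d θ_c) = 0.499 / (1 + 0.100 × 10.7) = 0.499 / 2.070 = 0.2411.
ΔS = 1880 − 28.5 = 1852 mg/L, so the substrate removal rate is 1120 × 1852/1000 = 2074 kg bCOD/d.
Net biomass production P_X = Y_obs × Q·(S₀ − S) = 0.2411 × 2074 = 499.9 kg VSS/d.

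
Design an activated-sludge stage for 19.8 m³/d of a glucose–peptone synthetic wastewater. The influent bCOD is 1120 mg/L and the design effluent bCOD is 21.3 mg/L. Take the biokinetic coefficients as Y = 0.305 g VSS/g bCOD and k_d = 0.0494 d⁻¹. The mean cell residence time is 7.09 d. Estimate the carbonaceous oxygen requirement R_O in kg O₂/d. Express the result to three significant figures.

Observed yield with endogenous decay: Y_obs = Y / (1 + k_d·θ_c) = 0.305 / (1 + 0.0494 × 7.09) = 0.305 / 1.350 = 0.2259 g VSS/g bCOD.
Q·(S₀ − S) = 19.8 × (1120 − 21.3) × 10⁻³ = 21.75 kg/d removed.
Biomass synthesised: P_X = Y_obs × 21.75 = 4.914 kg VSS/d.
R_O = Q·(S₀ − S) − 1.42·P_X = 21.75 − 1.42 × 4.914 = 14.78 kg O₂/d.

R_O ≈ 14.8 kg O₂/d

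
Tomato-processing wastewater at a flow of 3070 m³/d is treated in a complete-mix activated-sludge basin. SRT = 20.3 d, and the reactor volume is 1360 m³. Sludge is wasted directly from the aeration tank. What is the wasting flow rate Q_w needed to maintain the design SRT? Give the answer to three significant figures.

Wasting from the aeration tank: Q_w = V / θ_c = 1360 / 20.3 = 67.00 m³/d.

Q_w ≈ 67.0 m³/d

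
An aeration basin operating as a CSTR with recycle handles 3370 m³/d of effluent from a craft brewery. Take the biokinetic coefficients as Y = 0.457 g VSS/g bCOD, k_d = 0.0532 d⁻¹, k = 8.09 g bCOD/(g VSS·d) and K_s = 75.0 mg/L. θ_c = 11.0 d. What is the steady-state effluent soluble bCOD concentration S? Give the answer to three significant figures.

Effluent substrate depends only on kinetics and SRT: S = K_s(1 + k_d θ_c) / [θ_c(Yk − k_d) − 1] = 75.0 × (1 + 0.0532 × 11.0) / [11.0 × (0.457 × 8.09 − 0.0532) − 1] = 118.9 / 39.08 = 3.042 mg/L.

S ≈ 3.04 mg/L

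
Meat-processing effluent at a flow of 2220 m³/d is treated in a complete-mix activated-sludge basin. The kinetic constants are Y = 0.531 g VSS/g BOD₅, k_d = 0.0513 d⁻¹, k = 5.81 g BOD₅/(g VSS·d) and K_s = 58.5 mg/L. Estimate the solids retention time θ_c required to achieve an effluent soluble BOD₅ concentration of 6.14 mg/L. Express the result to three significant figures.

θ_c ≈ 4.14 d

At the target effluent, Y k S/(K_s+S) = 0.531×5.81×6.14/64.64 = 0.2930 d⁻¹.
Then 1/θ_c = μ − k_d = 0.2930 − 0.0513 = 0.2417 d⁻¹, giving θ_c = 4.137 d.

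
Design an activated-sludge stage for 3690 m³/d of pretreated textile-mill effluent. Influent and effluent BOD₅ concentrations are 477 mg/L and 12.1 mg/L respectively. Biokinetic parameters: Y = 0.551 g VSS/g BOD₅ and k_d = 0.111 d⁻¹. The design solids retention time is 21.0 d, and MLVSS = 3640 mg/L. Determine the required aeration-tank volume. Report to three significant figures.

Steady-state biomass mass balance: V·X·(1 + k_d·θ_c) = Y·Q·(S₀ − S)·θ_c, so V = 0.551 × 3690 × (477 − 12.1) × 21.0 / [3640 × (1 + 0.111 × 21.0)] = 1.98×10^7 / 12125 = 1637 m³.

V ≈ 1640 m³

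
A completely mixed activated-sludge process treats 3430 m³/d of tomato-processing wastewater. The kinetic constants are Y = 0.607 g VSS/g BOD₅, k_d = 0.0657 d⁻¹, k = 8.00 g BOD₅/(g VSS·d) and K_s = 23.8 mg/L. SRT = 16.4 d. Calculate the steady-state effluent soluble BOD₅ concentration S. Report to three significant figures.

For a completely mixed reactor with recycle the Lawrence–McCarty relation gives S = K_s·(1 + k_d·θ_c) / [θ_c·(Y·k − k_d) − 1] = 23.8 × (1 + 0.0657 × 16.4) / [16.4 × (0.607 × 8.00 − 0.0657) − 1] = 49.44 / 77.56 = 0.6375 mg/L.

S ≈ 0.637 mg/L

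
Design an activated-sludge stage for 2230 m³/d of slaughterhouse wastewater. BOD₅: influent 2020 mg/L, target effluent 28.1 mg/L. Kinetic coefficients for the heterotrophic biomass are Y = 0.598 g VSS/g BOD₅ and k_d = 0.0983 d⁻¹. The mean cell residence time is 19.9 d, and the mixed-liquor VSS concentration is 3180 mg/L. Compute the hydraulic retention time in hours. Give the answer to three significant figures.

τ ≈ 60.5 h

From the SRT design equation V = Y Q (S₀−S) θ_c / [X (1 + k_d θ_c)] = 0.598 × 2230 × (2020 − 28.1) × 19.9 / [3180 × (1 + 0.0983 × 19.9)] = 5.29×10^7 / 9401 = 5623 m³.
τ = V/Q = 5623/2230 = 2.522 d, or 60.52 h.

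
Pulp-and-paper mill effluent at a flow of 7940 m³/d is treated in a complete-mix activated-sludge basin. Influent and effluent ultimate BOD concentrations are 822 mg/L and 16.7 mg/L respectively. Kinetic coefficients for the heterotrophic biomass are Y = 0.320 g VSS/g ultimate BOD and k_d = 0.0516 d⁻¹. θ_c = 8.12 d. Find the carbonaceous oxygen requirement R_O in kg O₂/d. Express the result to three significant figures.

Y_obs = Y / (1 + k_d θ_c) = 0.320 / (1 + 0.0516 × 8.12) = 0.320 / 1.419 = 0.2255.
Q·(S₀ − S) = 7940 × (822 − 16.7) × 10⁻³ = 6394 kg/d removed.
Biomass synthesised: P_X = Y_obs × 6394 = 1442 kg VSS/d.
R_O = Q·ΔS − 1.42 P_X = 6394 − 2048 = 4347 kg O₂/d.

R_O ≈ 4350 kg O₂/d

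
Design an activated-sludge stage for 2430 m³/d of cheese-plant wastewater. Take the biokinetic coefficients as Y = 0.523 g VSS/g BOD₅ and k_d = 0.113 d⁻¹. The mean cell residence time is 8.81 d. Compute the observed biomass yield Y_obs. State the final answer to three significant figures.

Y_obs ≈ 0.262 g VSS/g BOD₅

Correct the yield for decay: Y_obs = Y/(1 + k_d θ_c) = 0.523 / (1 + 0.113 × 8.81) = 0.523 / 1.996 = 0.2621.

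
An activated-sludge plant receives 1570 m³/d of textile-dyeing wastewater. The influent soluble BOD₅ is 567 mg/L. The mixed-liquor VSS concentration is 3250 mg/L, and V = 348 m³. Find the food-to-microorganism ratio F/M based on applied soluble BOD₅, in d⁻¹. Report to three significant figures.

F/M ≈ 0.787 d⁻¹

F/M = Q·S₀ / (V·X) = 1570 × 567 / (348.0 × 3250) = 0.7871 g soluble BOD₅·(g VSS·d)⁻¹.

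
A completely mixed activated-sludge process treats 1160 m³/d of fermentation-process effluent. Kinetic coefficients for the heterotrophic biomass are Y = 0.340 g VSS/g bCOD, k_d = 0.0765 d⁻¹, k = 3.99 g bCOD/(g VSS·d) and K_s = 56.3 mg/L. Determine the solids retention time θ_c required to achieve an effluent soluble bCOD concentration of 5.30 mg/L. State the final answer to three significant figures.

From 1/θ_c = Y·k·S/(K_s + S) − k_d: Y·k·S/(K_s+S) = 0.340 × 3.99 × 5.30 / (56.3 + 5.30) = 0.1167 d⁻¹.
Then 1/θ_c = μ − k_d = 0.1167 − 0.0765 = 0.04022 d⁻¹, giving θ_c = 24.86 d.

θ_c ≈ 24.9 d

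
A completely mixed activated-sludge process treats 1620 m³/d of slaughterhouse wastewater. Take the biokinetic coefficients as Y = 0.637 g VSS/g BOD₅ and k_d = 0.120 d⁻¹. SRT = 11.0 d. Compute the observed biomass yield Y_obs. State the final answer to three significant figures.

Y_obs ≈ 0.275 g VSS/g BOD₅

Y_obs = Y / (1 + k_d θ_c) = 0.637 / (1 + 0.120 × 11.0) = 0.637 / 2.320 = 0.2746.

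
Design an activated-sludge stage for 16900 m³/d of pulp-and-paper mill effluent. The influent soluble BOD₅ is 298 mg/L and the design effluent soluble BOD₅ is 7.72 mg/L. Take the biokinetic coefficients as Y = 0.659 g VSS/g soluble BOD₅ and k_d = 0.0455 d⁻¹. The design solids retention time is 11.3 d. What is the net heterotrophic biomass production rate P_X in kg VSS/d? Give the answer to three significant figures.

The observed yield is Y_obs = Y/(1 + k_d·θ_c) = 0.659 / (1 + 0.0455 × 11.3) = 0.659 / 1.514 = 0.4352 g VSS per g soluble BOD₅ removed.
Substrate removed = Q·(S₀ − S) = 16900 m³/d × (298 − 7.72) g/m³ = 4.91×10^6 g/d = 4906 kg/d.
P_X = Y_obs · Q(S₀ − S) = 0.4352 × 4906 = 2135 kg VSS/d.

P_X ≈ 2140 kg VSS/d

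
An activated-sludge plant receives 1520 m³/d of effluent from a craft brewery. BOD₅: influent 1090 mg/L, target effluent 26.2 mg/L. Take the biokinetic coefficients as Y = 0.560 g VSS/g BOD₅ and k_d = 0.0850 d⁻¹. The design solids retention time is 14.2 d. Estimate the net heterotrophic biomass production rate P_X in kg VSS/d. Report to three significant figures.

P_X ≈ 410 kg VSS/d

Correct the yield for decay: Y_obs = Y/(1 + k_d θ_c) = 0.560 / (1 + 0.0850 × 14.2) = 0.560 / 2.207 = 0.2537.
Q·(S₀ − S) = 1520 × (1090 − 26.2) × 10⁻³ = 1617 kg/d removed.
So the net sludge growth is P_X = 0.2537 × 1617 = 410.3 kg VSS/d.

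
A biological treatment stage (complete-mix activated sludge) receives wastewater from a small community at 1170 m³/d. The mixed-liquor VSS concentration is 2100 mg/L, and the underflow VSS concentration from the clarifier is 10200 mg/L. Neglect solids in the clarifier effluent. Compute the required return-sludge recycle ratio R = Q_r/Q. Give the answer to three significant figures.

Solids balance on the clarifier gives (1+R)X = R·X_r, so R = X/(X_r − X) = 2100 / (10200 − 2100) = 0.2593.

R ≈ 0.259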